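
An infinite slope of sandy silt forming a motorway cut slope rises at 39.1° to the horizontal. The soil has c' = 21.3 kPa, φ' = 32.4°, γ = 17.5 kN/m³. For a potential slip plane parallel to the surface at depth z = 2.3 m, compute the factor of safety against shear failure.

For an infinite slope with a slip plane parallel to the surface (no pore pressure): FS = [c' + γz cos²β tanφ'] / [γz sinβ cosβ].
γz = 17.5·2.3 = 40.25 kN/m²
Numerator = 21.3 + 40.25·cos²39.1°·tan32.4° = 21.3 + 40.25·0.6022·0.6346 = 36.683 kPa
Denominator = 40.25·sin39.1°·cos39.1° = 40.25·0.6307·0.7760 = 19.700 kPa
FS = 36.683 / 19.700 = 1.862

FS = 1.86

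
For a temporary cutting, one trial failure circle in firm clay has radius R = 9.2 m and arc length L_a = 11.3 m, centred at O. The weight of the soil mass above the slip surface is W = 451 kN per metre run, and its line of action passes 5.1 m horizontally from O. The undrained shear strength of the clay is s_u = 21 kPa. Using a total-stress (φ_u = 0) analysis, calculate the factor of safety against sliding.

Taking moments about the centre O, the resisting moment is provided by the undrained shear strength acting along the arc:
M_R = s_u·L_a·R = 21·11.30·9.2 = 2183.2 kN·m/m
M_D = W·d = 451·5.1 = 2300.1 kN·m/m
FS = M_R / M_D = 2183.2 / 2300.1 = 0.949

FS = 0.95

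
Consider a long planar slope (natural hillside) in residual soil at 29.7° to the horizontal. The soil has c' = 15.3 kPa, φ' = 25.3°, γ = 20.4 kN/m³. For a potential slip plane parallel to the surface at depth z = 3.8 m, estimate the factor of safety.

FS = 1.29

For an infinite slope with a slip plane parallel to the surface (no pore pressure): FS = [c' + γz cos²β tanφ'] / [γz sinβ cosβ].
γz = 20.4·3.8 = 77.52 kN/m²
Numerator = 15.3 + 77.52·cos²29.7°·tan25.3° = 15.3 + 77.52·0.7545·0.4727 = 42.948 kPa
Denominator = 77.52·sin29.7°·cos29.7° = 77.52·0.4955·0.8686 = 33.362 kPa
FS = 42.948 / 33.362 = 1.287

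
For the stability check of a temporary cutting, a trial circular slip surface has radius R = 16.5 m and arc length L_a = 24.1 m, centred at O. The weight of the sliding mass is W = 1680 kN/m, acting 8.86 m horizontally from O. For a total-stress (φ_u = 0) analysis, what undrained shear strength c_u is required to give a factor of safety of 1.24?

FS = c_u·L_a·R / (W·d), so c_u = FS·W·d / (L_a·R).
c_u = 1.24·1680·8.86 / (24.10·16.5) = 18457.2 / 397.65 = 46.42 kPa

c_u = 46.4 kPa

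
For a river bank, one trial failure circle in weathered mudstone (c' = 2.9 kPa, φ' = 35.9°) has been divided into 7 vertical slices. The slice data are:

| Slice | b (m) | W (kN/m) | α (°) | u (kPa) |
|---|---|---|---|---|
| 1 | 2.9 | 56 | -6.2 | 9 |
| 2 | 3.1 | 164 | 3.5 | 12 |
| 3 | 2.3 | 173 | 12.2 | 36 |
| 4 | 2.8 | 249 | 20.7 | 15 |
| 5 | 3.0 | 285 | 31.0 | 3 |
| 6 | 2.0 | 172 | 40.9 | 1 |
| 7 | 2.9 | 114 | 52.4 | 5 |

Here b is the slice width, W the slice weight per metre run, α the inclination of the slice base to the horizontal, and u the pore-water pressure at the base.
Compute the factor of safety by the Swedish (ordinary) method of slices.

FS = 1.40

Ordinary method of slices: FS = Σ[c'·Δl_i + (W_i cosα_i − u_i·Δl_i)·tanφ'] / Σ W_i sinα_i, with Δl_i = b_i / cosα_i.
Slice 1: Δl = 2.9/cos(-6.2°) = 2.917 m; N'_1 = 56·cos(-6.2°) − 9·2.917 = 29.4; c'Δl = 8.46; W sinα = -6.0
Slice 2: Δl = 3.1/cos3.5° = 3.106 m; N'_2 = 164·cos3.5° − 12·3.106 = 126.4; c'Δl = 9.01; W sinα = 10.0
Slice 3: Δl = 2.3/cos12.2° = 2.353 m; N'_3 = 173·cos12.2° − 36·2.353 = 84.4; c'Δl = 6.82; W sinα = 36.6
Slice 4: Δl = 2.8/cos20.7° = 2.993 m; N'_4 = 249·cos20.7° − 15·2.993 = 188.0; c'Δl = 8.68; W sinα = 88.0
Slice 5: Δl = 3.0/cos31.0° = 3.500 m; N'_5 = 285·cos31.0° − 3·3.500 = 233.8; c'Δl = 10.15; W sinα = 146.8
Slice 6: Δl = 2.0/cos40.9° = 2.646 m; N'_6 = 172·cos40.9° − 1·2.646 = 127.4; c'Δl = 7.67; W sinα = 112.6
Slice 7: Δl = 2.9/cos52.4° = 4.753 m; N'_7 = 114·cos52.4° − 5·4.753 = 45.8; c'Δl = 13.78; W sinα = 90.3
Σc'Δl = 64.6 kN/m; ΣN' = 835.2 kN/m; ΣW sinα = 478.3 kN/m
Resisting = 64.6 + 835.2·tan35.9° = 64.6 + 604.6 = 669.2 kN/m
FS = 669.2 / 478.3 = 1.399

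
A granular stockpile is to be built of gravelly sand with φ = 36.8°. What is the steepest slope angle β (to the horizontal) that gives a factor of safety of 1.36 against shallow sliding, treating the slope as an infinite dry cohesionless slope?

β = 28.8°

For an infinite dry cohesionless slope FS = tanφ/tanβ, so tanβ = tanφ / FS.
tanβ = tan36.8° / 1.36 = 0.7481 / 1.36 = 0.5501
β = arctan(0.5501) = 28.81°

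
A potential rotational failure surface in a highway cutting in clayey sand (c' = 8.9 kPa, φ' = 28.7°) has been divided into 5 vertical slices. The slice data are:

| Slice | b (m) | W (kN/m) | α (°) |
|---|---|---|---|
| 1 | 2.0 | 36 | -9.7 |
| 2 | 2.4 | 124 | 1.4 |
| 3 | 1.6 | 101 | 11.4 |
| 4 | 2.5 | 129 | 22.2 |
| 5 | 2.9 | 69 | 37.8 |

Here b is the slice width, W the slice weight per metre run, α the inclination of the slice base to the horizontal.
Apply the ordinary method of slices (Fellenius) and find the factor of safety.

FS = 3.22

Ordinary method of slices: FS = Σ[c'·Δl_i + (W_i cosα_i)·tanφ'] / Σ W_i sinα_i, with Δl_i = b_i / cosα_i.
Slice 1: Δl = 2.0/cos(-9.7°) = 2.029 m; N'_1 = 36·cos(-9.7°) = 35.5; c'Δl = 18.06; W sinα = -6.1
Slice 2: Δl = 2.4/cos1.4° = 2.401 m; N'_2 = 124·cos1.4° = 124.0; c'Δl = 21.37; W sinα = 3.0
Slice 3: Δl = 1.6/cos11.4° = 1.632 m; N'_3 = 101·cos11.4° = 99.0; c'Δl = 14.53; W sinα = 20.0
Slice 4: Δl = 2.5/cos22.2° = 2.700 m; N'_4 = 129·cos22.2° = 119.4; c'Δl = 24.03; W sinα = 48.7
Slice 5: Δl = 2.9/cos37.8° = 3.670 m; N'_5 = 69·cos37.8° = 54.5; c'Δl = 32.66; W sinα = 42.3
Σc'Δl = 110.6 kN/m; ΣN' = 432.4 kN/m; ΣW sinα = 108.0 kN/m
Resisting = 110.6 + 432.4·tan28.7° = 110.6 + 236.7 = 347.4 kN/m
FS = 347.4 / 108.0 = 3.218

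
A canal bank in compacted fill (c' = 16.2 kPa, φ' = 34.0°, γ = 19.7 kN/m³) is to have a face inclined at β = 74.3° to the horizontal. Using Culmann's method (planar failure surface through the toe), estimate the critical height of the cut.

Culmann's analysis gives the critical failure plane at α_cr = (β + φ')/2 = (74.3 + 34.0)/2 = 54.1°, and the critical height
H_c = (4c'/γ) · sinβ cosφ' / [1 − cos(β − φ')]
    = (4·16.2/19.7) · sin74.3°·cos34.0° / [1 − cos(40.3°)]
    = 3.289 · 0.9627·0.8290 / [1 − 0.7627]
    = 3.289 · 0.7981 / 0.2373
    = 11.06 m

H_c = 11.06 m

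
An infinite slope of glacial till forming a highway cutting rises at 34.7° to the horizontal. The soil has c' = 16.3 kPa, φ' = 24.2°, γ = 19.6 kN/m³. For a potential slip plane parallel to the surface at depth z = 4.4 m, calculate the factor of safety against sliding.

For an infinite slope with a slip plane parallel to the surface (no pore pressure): FS = [c' + γz cos²β tanφ'] / [γz sinβ cosβ].
γz = 19.6·4.4 = 86.24 kN/m²
Numerator = 16.3 + 86.24·cos²34.7°·tan24.2° = 16.3 + 86.24·0.6759·0.4494 = 42.497 kPa
Denominator = 86.24·sin34.7°·cos34.7° = 86.24·0.5693·0.8221 = 40.363 kPa
FS = 42.497 / 40.363 = 1.053

FS = 1.05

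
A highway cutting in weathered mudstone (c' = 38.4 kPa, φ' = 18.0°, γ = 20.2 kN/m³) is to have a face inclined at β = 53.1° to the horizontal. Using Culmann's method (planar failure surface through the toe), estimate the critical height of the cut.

H_c = 31.80 m

Culmann's analysis gives the critical failure plane at α_cr = (β + φ')/2 = (53.1 + 18.0)/2 = 35.5°, and the critical height
H_c = (4c'/γ) · sinβ cosφ' / [1 − cos(β − φ')]
    = (4·38.4/20.2) · sin53.1°·cos18.0° / [1 − cos(35.1°)]
    = 7.604 · 0.7997·0.9511 / [1 − 0.8181]
    = 7.604 · 0.7605 / 0.1819
    = 31.80 m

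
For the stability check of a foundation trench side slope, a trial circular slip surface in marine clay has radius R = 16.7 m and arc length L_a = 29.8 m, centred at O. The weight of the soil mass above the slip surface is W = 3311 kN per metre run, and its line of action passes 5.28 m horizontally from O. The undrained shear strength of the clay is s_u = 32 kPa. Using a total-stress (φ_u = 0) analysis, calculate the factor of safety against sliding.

Taking moments about the centre O, the resisting moment is provided by the undrained shear strength acting along the arc:
M_R = s_u·L_a·R = 32·29.80·16.7 = 15925.1 kN·m/m
M_D = W·d = 3311·5.28 = 17482.1 kN·m/m
FS = M_R / M_D = 15925.1 / 17482.1 = 0.911

FS = 0.91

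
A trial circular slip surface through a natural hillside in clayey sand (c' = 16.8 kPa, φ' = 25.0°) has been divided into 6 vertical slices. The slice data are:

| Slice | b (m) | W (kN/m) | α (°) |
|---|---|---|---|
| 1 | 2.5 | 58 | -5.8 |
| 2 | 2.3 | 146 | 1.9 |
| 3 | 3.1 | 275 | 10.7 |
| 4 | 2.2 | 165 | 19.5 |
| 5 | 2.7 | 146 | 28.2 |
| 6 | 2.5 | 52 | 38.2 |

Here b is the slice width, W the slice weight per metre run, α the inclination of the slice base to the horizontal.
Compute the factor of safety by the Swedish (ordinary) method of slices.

Ordinary method of slices: FS = Σ[c'·Δl_i + (W_i cosα_i)·tanφ'] / Σ W_i sinα_i, with Δl_i = b_i / cosα_i.
Slice 1: Δl = 2.5/cos(-5.8°) = 2.513 m; N'_1 = 58·cos(-5.8°) = 57.7; c'Δl = 42.22; W sinα = -5.9
Slice 2: Δl = 2.3/cos1.9° = 2.301 m; N'_2 = 146·cos1.9° = 145.9; c'Δl = 38.66; W sinα = 4.8
Slice 3: Δl = 3.1/cos10.7° = 3.155 m; N'_3 = 275·cos10.7° = 270.2; c'Δl = 53.00; W sinα = 51.1
Slice 4: Δl = 2.2/cos19.5° = 2.334 m; N'_4 = 165·cos19.5° = 155.5; c'Δl = 39.21; W sinα = 55.1
Slice 5: Δl = 2.7/cos28.2° = 3.064 m; N'_5 = 146·cos28.2° = 128.7; c'Δl = 51.47; W sinα = 69.0
Slice 6: Δl = 2.5/cos38.2° = 3.181 m; N'_6 = 52·cos38.2° = 40.9; c'Δl = 53.44; W sinα = 32.2
Σc'Δl = 278.0 kN/m; ΣN' = 798.9 kN/m; ΣW sinα = 206.3 kN/m
Resisting = 278.0 + 798.9·tan25.0° = 278.0 + 372.5 = 650.5 kN/m
FS = 650.5 / 206.3 = 3.154

FS = 3.15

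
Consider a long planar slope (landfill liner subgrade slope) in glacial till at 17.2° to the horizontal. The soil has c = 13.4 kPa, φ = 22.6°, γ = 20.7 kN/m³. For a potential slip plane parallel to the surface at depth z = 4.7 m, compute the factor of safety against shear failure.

FS = 1.83

For an infinite slope with a slip plane parallel to the surface (no pore pressure): FS = [c + γz cos²β tanφ] / [γz sinβ cosβ].
γz = 20.7·4.7 = 97.29 kN/m²
Numerator = 13.4 + 97.29·cos²17.2°·tan22.6° = 13.4 + 97.29·0.9126·0.4163 = 50.357 kPa
Denominator = 97.29·sin17.2°·cos17.2° = 97.29·0.2957·0.9553 = 27.483 kPa
FS = 50.357 / 27.483 = 1.832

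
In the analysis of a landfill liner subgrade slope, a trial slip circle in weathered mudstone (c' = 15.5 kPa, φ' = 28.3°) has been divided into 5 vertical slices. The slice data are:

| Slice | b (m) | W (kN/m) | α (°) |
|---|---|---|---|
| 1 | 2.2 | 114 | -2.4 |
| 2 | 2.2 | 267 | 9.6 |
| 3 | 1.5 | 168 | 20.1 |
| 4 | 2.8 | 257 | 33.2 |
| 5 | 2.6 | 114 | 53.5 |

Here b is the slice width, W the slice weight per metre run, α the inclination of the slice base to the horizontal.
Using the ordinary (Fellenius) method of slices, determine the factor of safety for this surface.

FS = 1.98

Ordinary method of slices: FS = Σ[c'·Δl_i + (W_i cosα_i)·tanφ'] / Σ W_i sinα_i, with Δl_i = b_i / cosα_i.
Slice 1: Δl = 2.2/cos(-2.4°) = 2.202 m; N'_1 = 114·cos(-2.4°) = 113.9; c'Δl = 34.13; W sinα = -4.8
Slice 2: Δl = 2.2/cos9.6° = 2.231 m; N'_2 = 267·cos9.6° = 263.3; c'Δl = 34.58; W sinα = 44.5
Slice 3: Δl = 1.5/cos20.1° = 1.597 m; N'_3 = 168·cos20.1° = 157.8; c'Δl = 24.76; W sinα = 57.7
Slice 4: Δl = 2.8/cos33.2° = 3.346 m; N'_4 = 257·cos33.2° = 215.0; c'Δl = 51.87; W sinα = 140.7
Slice 5: Δl = 2.6/cos53.5° = 4.371 m; N'_5 = 114·cos53.5° = 67.8; c'Δl = 67.75; W sinα = 91.6
Σc'Δl = 213.1 kN/m; ΣN' = 817.8 kN/m; ΣW sinα = 329.9 kN/m
Resisting = 213.1 + 817.8·tan28.3° = 213.1 + 440.3 = 653.4 kN/m
FS = 653.4 / 329.9 = 1.981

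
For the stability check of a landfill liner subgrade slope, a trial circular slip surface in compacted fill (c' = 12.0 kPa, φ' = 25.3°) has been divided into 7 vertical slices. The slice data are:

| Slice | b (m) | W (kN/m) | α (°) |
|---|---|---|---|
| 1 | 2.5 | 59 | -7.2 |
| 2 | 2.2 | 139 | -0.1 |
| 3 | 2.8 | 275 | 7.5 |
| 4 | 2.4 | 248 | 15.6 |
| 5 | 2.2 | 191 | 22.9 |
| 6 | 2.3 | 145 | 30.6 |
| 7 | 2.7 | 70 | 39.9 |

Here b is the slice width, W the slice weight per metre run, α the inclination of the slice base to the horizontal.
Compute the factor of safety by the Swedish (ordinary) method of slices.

Ordinary method of slices: FS = Σ[c'·Δl_i + (W_i cosα_i)·tanφ'] / Σ W_i sinα_i, with Δl_i = b_i / cosα_i.
Slice 1: Δl = 2.5/cos(-7.2°) = 2.520 m; N'_1 = 59·cos(-7.2°) = 58.5; c'Δl = 30.24; W sinα = -7.4
Slice 2: Δl = 2.2/cos(-0.1°) = 2.200 m; N'_2 = 139·cos(-0.1°) = 139.0; c'Δl = 26.40; W sinα = -0.2
Slice 3: Δl = 2.8/cos7.5° = 2.824 m; N'_3 = 275·cos7.5° = 272.6; c'Δl = 33.89; W sinα = 35.9
Slice 4: Δl = 2.4/cos15.6° = 2.492 m; N'_4 = 248·cos15.6° = 238.9; c'Δl = 29.90; W sinα = 66.7
Slice 5: Δl = 2.2/cos22.9° = 2.388 m; N'_5 = 191·cos22.9° = 175.9; c'Δl = 28.66; W sinα = 74.3
Slice 6: Δl = 2.3/cos30.6° = 2.672 m; N'_6 = 145·cos30.6° = 124.8; c'Δl = 32.07; W sinα = 73.8
Slice 7: Δl = 2.7/cos39.9° = 3.519 m; N'_7 = 70·cos39.9° = 53.7; c'Δl = 42.23; W sinα = 44.9
Σc'Δl = 223.4 kN/m; ΣN' = 1063.5 kN/m; ΣW sinα = 288.0 kN/m
Resisting = 223.4 + 1063.5·tan25.3° = 223.4 + 502.7 = 726.1 kN/m
FS = 726.1 / 288.0 = 2.521

FS = 2.52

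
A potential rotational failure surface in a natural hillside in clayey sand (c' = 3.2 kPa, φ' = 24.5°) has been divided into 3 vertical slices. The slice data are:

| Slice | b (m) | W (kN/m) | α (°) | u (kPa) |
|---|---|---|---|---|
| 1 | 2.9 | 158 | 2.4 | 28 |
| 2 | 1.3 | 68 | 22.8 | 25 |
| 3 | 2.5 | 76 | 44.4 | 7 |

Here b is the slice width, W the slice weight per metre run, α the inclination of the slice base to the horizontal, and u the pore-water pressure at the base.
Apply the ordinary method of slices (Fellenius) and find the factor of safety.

FS = 1.00

Ordinary method of slices: FS = Σ[c'·Δl_i + (W_i cosα_i − u_i·Δl_i)·tanφ'] / Σ W_i sinα_i, with Δl_i = b_i / cosα_i.
Slice 1: Δl = 2.9/cos2.4° = 2.903 m; N'_1 = 158·cos2.4° − 28·2.903 = 76.6; c'Δl = 9.29; W sinα = 6.6
Slice 2: Δl = 1.3/cos22.8° = 1.410 m; N'_2 = 68·cos22.8° − 25·1.410 = 27.4; c'Δl = 4.51; W sinα = 26.4
Slice 3: Δl = 2.5/cos44.4° = 3.499 m; N'_3 = 76·cos44.4° − 7·3.499 = 29.8; c'Δl = 11.20; W sinα = 53.2
Σc'Δl = 25.0 kN/m; ΣN' = 133.8 kN/m; ΣW sinα = 86.1 kN/m
Resisting = 25.0 + 133.8·tan24.5° = 25.0 + 61.0 = 86.0 kN/m
FS = 86.0 / 86.1 = 0.998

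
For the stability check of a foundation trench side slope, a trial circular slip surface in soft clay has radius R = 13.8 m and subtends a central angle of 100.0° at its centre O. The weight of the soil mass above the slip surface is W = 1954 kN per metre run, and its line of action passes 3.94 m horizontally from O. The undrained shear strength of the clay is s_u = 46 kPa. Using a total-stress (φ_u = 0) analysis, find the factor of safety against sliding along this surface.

Taking moments about the centre O, the resisting moment is provided by the undrained shear strength acting along the arc:
Arc length L_a = R·θ = 13.8·(100.0°·π/180) = 13.8·1.7453 = 24.09 m
M_R = s_u·L_a·R = 46·24.09·13.8 = 15289.5 kN·m/m
M_D = W·d = 1954·3.94 = 7698.8 kN·m/m
FS = M_R / M_D = 15289.5 / 7698.8 = 1.986

FS = 1.99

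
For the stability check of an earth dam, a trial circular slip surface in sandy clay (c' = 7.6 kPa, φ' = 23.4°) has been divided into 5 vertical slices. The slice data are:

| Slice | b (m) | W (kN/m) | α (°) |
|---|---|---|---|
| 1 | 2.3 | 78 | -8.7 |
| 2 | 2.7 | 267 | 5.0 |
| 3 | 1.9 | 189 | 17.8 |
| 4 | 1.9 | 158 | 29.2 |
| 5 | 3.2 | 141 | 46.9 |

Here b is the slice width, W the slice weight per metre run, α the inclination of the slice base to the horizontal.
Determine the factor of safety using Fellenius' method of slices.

FS = 1.74

Ordinary method of slices: FS = Σ[c'·Δl_i + (W_i cosα_i)·tanφ'] / Σ W_i sinα_i, with Δl_i = b_i / cosα_i.
Slice 1: Δl = 2.3/cos(-8.7°) = 2.327 m; N'_1 = 78·cos(-8.7°) = 77.1; c'Δl = 17.68; W sinα = -11.8
Slice 2: Δl = 2.7/cos5.0° = 2.710 m; N'_2 = 267·cos5.0° = 266.0; c'Δl = 20.60; W sinα = 23.3
Slice 3: Δl = 1.9/cos17.8° = 1.996 m; N'_3 = 189·cos17.8° = 180.0; c'Δl = 15.17; W sinα = 57.8
Slice 4: Δl = 1.9/cos29.2° = 2.177 m; N'_4 = 158·cos29.2° = 137.9; c'Δl = 16.54; W sinα = 77.1
Slice 5: Δl = 3.2/cos46.9° = 4.683 m; N'_5 = 141·cos46.9° = 96.3; c'Δl = 35.59; W sinα = 103.0
Σc'Δl = 105.6 kN/m; ΣN' = 757.3 kN/m; ΣW sinα = 249.3 kN/m
Resisting = 105.6 + 757.3·tan23.4° = 105.6 + 327.7 = 433.3 kN/m
FS = 433.3 / 249.3 = 1.738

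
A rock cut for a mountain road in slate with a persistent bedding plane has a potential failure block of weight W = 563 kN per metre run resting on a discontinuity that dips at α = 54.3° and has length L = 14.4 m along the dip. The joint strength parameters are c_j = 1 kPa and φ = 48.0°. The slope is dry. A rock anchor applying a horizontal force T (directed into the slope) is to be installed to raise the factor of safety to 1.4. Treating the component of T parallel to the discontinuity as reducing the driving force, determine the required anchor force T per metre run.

Resolving forces along and normal to the sliding plane, with the horizontal anchor force T adding T·sinα to the effective normal force and T·cosα acting up the plane against the driving force:
FS = [c_jL + (W cosα + T sinα) tanφ] / [W sinα − T cosα]
Without the anchor: N' = 328.5 kN/m, driving T_d = 457.2 kN/m, resisting R = 1·14.4 + 328.5·tan48.0° = 379.3 kN/m, FS = 0.83.
Setting FS = 1.4 and solving for T:
1.4·(457.2 − T cos54.3°) = 379.3 + T sin54.3°·tan48.0°
T·(sin54.3°·tan48.0° + 1.4·cos54.3°) = 1.4·457.2 − 379.3
T·(0.8121·1.1106 + 1.4·0.5835) = 640.1 − 379.3 = 260.8
T·1.7189 = 260.8
T = 151.7 kN/m

T = 152 kN/m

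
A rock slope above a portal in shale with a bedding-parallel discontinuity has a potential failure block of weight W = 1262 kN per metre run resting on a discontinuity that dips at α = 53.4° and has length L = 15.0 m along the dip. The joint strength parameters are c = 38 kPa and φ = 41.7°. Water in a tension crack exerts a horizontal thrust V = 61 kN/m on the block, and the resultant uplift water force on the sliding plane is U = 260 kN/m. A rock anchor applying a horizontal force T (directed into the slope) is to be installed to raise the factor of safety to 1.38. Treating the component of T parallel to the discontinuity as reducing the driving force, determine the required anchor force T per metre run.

T = 314 kN/m

Resolving forces along and normal to the sliding plane, with the horizontal anchor force T adding T·sinα to the effective normal force and T·cosα acting up the plane against the driving force:
FS = [cL + (W cosα − U − V sinα + T sinα) tanφ] / [W sinα + V cosα − T cosα]
Without the anchor: N' = 443.5 kN/m, driving T_d = 1049.5 kN/m, resisting R = 38·15.0 + 443.5·tan41.7° = 965.1 kN/m, FS = 0.92.
Setting FS = 1.38 and solving for T:
1.38·(1049.5 − T cos53.4°) = 965.1 + T sin53.4°·tan41.7°
T·(sin53.4°·tan41.7° + 1.38·cos53.4°) = 1.38·1049.5 − 965.1
T·(0.8028·0.8910 + 1.38·0.5962) = 1448.3 − 965.1 = 483.2
T·1.5381 = 483.2
T = 314.2 kN/m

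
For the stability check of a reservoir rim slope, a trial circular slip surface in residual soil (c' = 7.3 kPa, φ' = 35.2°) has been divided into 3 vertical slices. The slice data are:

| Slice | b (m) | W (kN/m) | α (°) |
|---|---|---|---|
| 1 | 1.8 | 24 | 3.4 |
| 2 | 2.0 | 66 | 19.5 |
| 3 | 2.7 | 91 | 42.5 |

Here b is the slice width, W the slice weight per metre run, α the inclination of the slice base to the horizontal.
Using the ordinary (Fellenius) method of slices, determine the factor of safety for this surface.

FS = 1.93

Ordinary method of slices: FS = Σ[c'·Δl_i + (W_i cosα_i)·tanφ'] / Σ W_i sinα_i, with Δl_i = b_i / cosα_i.
Slice 1: Δl = 1.8/cos3.4° = 1.803 m; N'_1 = 24·cos3.4° = 24.0; c'Δl = 13.16; W sinα = 1.4
Slice 2: Δl = 2.0/cos19.5° = 2.122 m; N'_2 = 66·cos19.5° = 62.2; c'Δl = 15.49; W sinα = 22.0
Slice 3: Δl = 2.7/cos42.5° = 3.662 m; N'_3 = 91·cos42.5° = 67.1; c'Δl = 26.73; W sinα = 61.5
Σc'Δl = 55.4 kN/m; ΣN' = 153.3 kN/m; ΣW sinα = 84.9 kN/m
Resisting = 55.4 + 153.3·tan35.2° = 55.4 + 108.1 = 163.5 kN/m
FS = 163.5 / 84.9 = 1.925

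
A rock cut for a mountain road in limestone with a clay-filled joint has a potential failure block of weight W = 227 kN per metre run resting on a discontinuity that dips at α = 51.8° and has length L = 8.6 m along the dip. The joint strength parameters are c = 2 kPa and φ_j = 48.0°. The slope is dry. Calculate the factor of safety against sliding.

Resolving the block weight along and normal to the plane and applying the Mohr–Coulomb strength on the joint:
N' = W cosα = 227·cos51.8° = 140.4 kN/m
Driving force T = W sinα = 227·sin51.8° = 178.4 kN/m
Resisting force R = c·L + N'·tanφ_j = 2·8.6 + 140.4·tan48.0° = 17.2 + 155.9 = 173.1 kN/m
FS = R / T = 173.1 / 178.4 = 0.970

FS = 0.97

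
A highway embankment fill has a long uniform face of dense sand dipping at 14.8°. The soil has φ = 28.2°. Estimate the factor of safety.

FS = 2.03

For a dry cohesionless infinite slope the factor of safety is FS = tanφ / tanβ.
FS = tan28.2° / tan14.8° = 0.5362 / 0.2642 = 2.029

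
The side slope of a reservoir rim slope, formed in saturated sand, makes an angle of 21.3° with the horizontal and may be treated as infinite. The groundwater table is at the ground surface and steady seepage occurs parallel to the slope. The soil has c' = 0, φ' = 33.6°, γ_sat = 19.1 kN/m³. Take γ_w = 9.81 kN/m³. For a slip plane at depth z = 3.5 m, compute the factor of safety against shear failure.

FS = 0.83

With seepage parallel to the slope and the water table at the surface, the effective normal stress on the slip plane uses the buoyant unit weight γ' = γ_sat − γ_w while the driving shear stress uses γ_sat:
FS = [c' + γ' z cos²β tanφ'] / [γ_sat z sinβ cosβ]
(For c' = 0 this reduces to FS = (γ'/γ_sat)·tanφ'/tanβ.)
γ' = 19.1 − 9.81 = 9.29 kN/m³
Numerator = 0.0 + 9.29·3.5·cos²21.3°·tan33.6° = 0.0 + 9.29·3.5·0.8680·0.6644 = 18.752 kPa
Denominator = 19.1·3.5·sin21.3°·cos21.3° = 19.1·3.5·0.3633·0.9317 = 22.625 kPa
FS = 18.752 / 22.625 = 0.829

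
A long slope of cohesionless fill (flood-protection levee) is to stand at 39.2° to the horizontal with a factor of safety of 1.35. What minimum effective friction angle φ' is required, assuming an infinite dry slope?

φ' = 47.8°

FS = tanφ'/tanβ ⇒ tanφ' = FS · tanβ = 1.35 · tan39.2° = 1.1010
φ' = arctan(1.1010) = 47.75°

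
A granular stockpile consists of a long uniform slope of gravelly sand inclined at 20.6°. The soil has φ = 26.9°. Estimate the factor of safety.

FS = 1.35

For a dry cohesionless infinite slope the factor of safety is FS = tanφ / tanβ.
FS = tan26.9° / tan20.6° = 0.5073 / 0.3759 = 1.350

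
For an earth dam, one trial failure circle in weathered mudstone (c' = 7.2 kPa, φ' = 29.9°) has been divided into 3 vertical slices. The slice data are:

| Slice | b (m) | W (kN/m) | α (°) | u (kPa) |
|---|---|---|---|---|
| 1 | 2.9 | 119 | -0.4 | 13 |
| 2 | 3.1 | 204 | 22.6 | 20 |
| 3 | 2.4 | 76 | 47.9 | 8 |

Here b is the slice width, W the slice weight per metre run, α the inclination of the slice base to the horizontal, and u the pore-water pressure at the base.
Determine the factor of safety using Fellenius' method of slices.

FS = 1.49

Ordinary method of slices: FS = Σ[c'·Δl_i + (W_i cosα_i − u_i·Δl_i)·tanφ'] / Σ W_i sinα_i, with Δl_i = b_i / cosα_i.
Slice 1: Δl = 2.9/cos(-0.4°) = 2.900 m; N'_1 = 119·cos(-0.4°) − 13·2.900 = 81.3; c'Δl = 20.88; W sinα = -0.8
Slice 2: Δl = 3.1/cos22.6° = 3.358 m; N'_2 = 204·cos22.6° − 20·3.358 = 121.2; c'Δl = 24.18; W sinα = 78.4
Slice 3: Δl = 2.4/cos47.9° = 3.580 m; N'_3 = 76·cos47.9° − 8·3.580 = 22.3; c'Δl = 25.77; W sinα = 56.4
Σc'Δl = 70.8 kN/m; ΣN' = 224.8 kN/m; ΣW sinα = 134.0 kN/m
Resisting = 70.8 + 224.8·tan29.9° = 70.8 + 129.3 = 200.1 kN/m
FS = 200.1 / 134.0 = 1.494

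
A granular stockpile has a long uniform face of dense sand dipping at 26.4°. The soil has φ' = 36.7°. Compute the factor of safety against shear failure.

FS = 1.50

For a dry cohesionless infinite slope the factor of safety is FS = tanφ' / tanβ.
FS = tan36.7° / tan26.4° = 0.7454 / 0.4964 = 1.502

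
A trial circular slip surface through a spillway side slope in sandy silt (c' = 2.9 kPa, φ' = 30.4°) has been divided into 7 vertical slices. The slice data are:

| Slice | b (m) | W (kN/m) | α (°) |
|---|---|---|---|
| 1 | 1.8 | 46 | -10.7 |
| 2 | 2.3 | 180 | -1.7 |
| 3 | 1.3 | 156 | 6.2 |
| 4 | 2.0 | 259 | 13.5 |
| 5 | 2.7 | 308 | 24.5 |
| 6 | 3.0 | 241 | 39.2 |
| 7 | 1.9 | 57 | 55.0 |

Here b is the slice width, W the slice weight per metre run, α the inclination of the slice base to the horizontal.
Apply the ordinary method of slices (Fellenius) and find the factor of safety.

Ordinary method of slices: FS = Σ[c'·Δl_i + (W_i cosα_i)·tanφ'] / Σ W_i sinα_i, with Δl_i = b_i / cosα_i.
Slice 1: Δl = 1.8/cos(-10.7°) = 1.832 m; N'_1 = 46·cos(-10.7°) = 45.2; c'Δl = 5.31; W sinα = -8.5
Slice 2: Δl = 2.3/cos(-1.7°) = 2.301 m; N'_2 = 180·cos(-1.7°) = 179.9; c'Δl = 6.67; W sinα = -5.3
Slice 3: Δl = 1.3/cos6.2° = 1.308 m; N'_3 = 156·cos6.2° = 155.1; c'Δl = 3.79; W sinα = 16.8
Slice 4: Δl = 2.0/cos13.5° = 2.057 m; N'_4 = 259·cos13.5° = 251.8; c'Δl = 5.96; W sinα = 60.5
Slice 5: Δl = 2.7/cos24.5° = 2.967 m; N'_5 = 308·cos24.5° = 280.3; c'Δl = 8.60; W sinα = 127.7
Slice 6: Δl = 3.0/cos39.2° = 3.871 m; N'_6 = 241·cos39.2° = 186.8; c'Δl = 11.23; W sinα = 152.3
Slice 7: Δl = 1.9/cos55.0° = 3.313 m; N'_7 = 57·cos55.0° = 32.7; c'Δl = 9.61; W sinα = 46.7
Σc'Δl = 51.2 kN/m; ΣN' = 1131.8 kN/m; ΣW sinα = 390.2 kN/m
Resisting = 51.2 + 1131.8·tan30.4° = 51.2 + 664.0 = 715.2 kN/m
FS = 715.2 / 390.2 = 1.833

FS = 1.83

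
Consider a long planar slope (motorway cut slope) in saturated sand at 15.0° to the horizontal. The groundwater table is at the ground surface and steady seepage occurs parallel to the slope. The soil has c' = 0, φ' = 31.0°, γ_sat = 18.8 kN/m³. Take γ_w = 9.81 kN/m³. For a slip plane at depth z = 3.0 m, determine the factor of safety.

With seepage parallel to the slope and the water table at the surface, the effective normal stress on the slip plane uses the buoyant unit weight γ' = γ_sat − γ_w while the driving shear stress uses γ_sat:
FS = [c' + γ' z cos²β tanφ'] / [γ_sat z sinβ cosβ]
(For c' = 0 this reduces to FS = (γ'/γ_sat)·tanφ'/tanβ.)
γ' = 18.8 − 9.81 = 8.99 kN/m³
Numerator = 0.0 + 8.99·3.0·cos²15.0°·tan31.0° = 0.0 + 8.99·3.0·0.9330·0.6009 = 15.120 kPa
Denominator = 18.8·3.0·sin15.0°·cos15.0° = 18.8·3.0·0.2588·0.9659 = 14.100 kPa
FS = 15.120 / 14.100 = 1.072

FS = 1.07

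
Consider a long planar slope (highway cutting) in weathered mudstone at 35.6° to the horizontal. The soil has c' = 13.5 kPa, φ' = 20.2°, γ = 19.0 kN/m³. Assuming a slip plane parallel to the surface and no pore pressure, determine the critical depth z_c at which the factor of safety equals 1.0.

Setting FS = 1.00 in FS = [c' + γz cos²β tanφ'] / [γz sinβ cosβ] and solving for z:
z = c' / [γ cosβ (FS·sinβ − cosβ·tanφ')]
  = 13.5 / [19.0·cos35.6°·(1.00·sin35.6° − cos35.6°·tan20.2°)]
  = 13.5 / [19.0·0.8131·(1.00·0.5821 − 0.8131·0.3679)]
  = 13.5 / 4.3714 = 3.088 m

z_c = 3.09 m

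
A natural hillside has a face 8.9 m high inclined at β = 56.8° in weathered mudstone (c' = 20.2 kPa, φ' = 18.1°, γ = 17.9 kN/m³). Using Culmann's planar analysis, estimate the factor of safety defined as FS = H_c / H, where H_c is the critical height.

FS = 1.84

H_c = (4c'/γ) · sinβ cosφ' / [1 − cos(β − φ')]
    = (4·20.2/17.9) · sin56.8°·cos18.1° / [1 − cos38.7°]
    = 4.514 · 0.7954 / 0.2196 = 16.35 m
FS = H_c / H = 16.35 / 8.9 = 1.837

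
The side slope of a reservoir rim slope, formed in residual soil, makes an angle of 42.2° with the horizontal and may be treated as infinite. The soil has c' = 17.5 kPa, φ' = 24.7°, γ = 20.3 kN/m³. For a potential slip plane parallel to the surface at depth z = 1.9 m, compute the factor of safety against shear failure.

FS = 1.42

For an infinite slope with a slip plane parallel to the surface (no pore pressure): FS = [c' + γz cos²β tanφ'] / [γz sinβ cosβ].
γz = 20.3·1.9 = 38.57 kN/m²
Numerator = 17.5 + 38.57·cos²42.2°·tan24.7° = 17.5 + 38.57·0.5488·0.4599 = 27.236 kPa
Denominator = 38.57·sin42.2°·cos42.2° = 38.57·0.6717·0.7408 = 19.193 kPa
FS = 27.236 / 19.193 = 1.419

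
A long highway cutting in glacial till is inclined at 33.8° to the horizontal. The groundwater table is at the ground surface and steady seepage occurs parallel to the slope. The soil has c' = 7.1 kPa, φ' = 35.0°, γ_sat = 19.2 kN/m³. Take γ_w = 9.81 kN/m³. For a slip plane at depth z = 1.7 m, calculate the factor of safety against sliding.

With seepage parallel to the slope and the water table at the surface, the effective normal stress on the slip plane uses the buoyant unit weight γ' = γ_sat − γ_w while the driving shear stress uses γ_sat:
FS = [c' + γ' z cos²β tanφ'] / [γ_sat z sinβ cosβ]
γ' = 19.2 − 9.81 = 9.39 kN/m³
Numerator = 7.1 + 9.39·1.7·cos²33.8°·tan35.0° = 7.1 + 9.39·1.7·0.6905·0.7002 = 14.818 kPa
Denominator = 19.2·1.7·sin33.8°·cos33.8° = 19.2·1.7·0.5563·0.8310 = 15.089 kPa
FS = 14.818 / 15.089 = 0.982

FS = 0.98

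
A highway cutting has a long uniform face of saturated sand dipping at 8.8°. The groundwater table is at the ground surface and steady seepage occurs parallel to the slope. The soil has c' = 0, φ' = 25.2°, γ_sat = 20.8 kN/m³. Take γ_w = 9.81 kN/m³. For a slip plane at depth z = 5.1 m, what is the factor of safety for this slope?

With seepage parallel to the slope and the water table at the surface, the effective normal stress on the slip plane uses the buoyant unit weight γ' = γ_sat − γ_w while the driving shear stress uses γ_sat:
FS = [c' + γ' z cos²β tanφ'] / [γ_sat z sinβ cosβ]
(For c' = 0 this reduces to FS = (γ'/γ_sat)·tanφ'/tanβ.)
γ' = 20.8 − 9.81 = 10.99 kN/m³
Numerator = 0.0 + 10.99·5.1·cos²8.8°·tan25.2° = 0.0 + 10.99·5.1·0.9766·0.4706 = 25.757 kPa
Denominator = 20.8·5.1·sin8.8°·cos8.8° = 20.8·5.1·0.1530·0.9882 = 16.038 kPa
FS = 25.757 / 16.038 = 1.606

FS = 1.61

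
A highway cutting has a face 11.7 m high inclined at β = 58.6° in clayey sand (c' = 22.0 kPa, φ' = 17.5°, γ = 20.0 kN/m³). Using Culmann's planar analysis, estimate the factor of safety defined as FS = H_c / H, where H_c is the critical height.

FS = 1.24

H_c = (4c'/γ) · sinβ cosφ' / [1 − cos(β − φ')]
    = (4·22.0/20.0) · sin58.6°·cos17.5° / [1 − cos41.1°]
    = 4.400 · 0.8140 / 0.2464 = 14.53 m
FS = H_c / H = 14.53 / 11.7 = 1.242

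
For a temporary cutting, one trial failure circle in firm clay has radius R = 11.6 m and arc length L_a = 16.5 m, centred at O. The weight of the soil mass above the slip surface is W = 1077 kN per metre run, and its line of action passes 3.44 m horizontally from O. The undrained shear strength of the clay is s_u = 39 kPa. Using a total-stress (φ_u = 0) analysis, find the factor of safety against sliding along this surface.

FS = 2.01

Taking moments about the centre O, the resisting moment is provided by the undrained shear strength acting along the arc:
M_R = s_u·L_a·R = 39·16.50·11.6 = 7464.6 kN·m/m
M_D = W·d = 1077·3.44 = 3704.9 kN·m/m
FS = M_R / M_D = 7464.6 / 3704.9 = 2.015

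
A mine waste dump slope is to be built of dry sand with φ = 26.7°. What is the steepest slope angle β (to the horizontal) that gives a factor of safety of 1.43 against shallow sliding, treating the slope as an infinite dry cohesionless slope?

For an infinite dry cohesionless slope FS = tanφ/tanβ, so tanβ = tanφ / FS.
tanβ = tan26.7° / 1.43 = 0.5029 / 1.43 = 0.3517
β = arctan(0.3517) = 19.38°

β = 19.4°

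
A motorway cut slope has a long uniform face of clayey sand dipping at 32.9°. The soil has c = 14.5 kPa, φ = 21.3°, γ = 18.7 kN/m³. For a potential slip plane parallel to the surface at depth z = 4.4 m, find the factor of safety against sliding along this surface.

FS = 0.99

For an infinite slope with a slip plane parallel to the surface (no pore pressure): FS = [c + γz cos²β tanφ] / [γz sinβ cosβ].
γz = 18.7·4.4 = 82.28 kN/m²
Numerator = 14.5 + 82.28·cos²32.9°·tan21.3° = 14.5 + 82.28·0.7050·0.3899 = 37.115 kPa
Denominator = 82.28·sin32.9°·cos32.9° = 82.28·0.5432·0.8396 = 37.525 kPa
FS = 37.115 / 37.525 = 0.989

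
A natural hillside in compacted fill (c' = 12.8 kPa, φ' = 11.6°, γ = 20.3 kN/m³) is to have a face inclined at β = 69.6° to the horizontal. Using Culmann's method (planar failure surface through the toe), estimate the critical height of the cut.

Culmann's analysis gives the critical failure plane at α_cr = (β + φ')/2 = (69.6 + 11.6)/2 = 40.6°, and the critical height
H_c = (4c'/γ) · sinβ cosφ' / [1 − cos(β − φ')]
    = (4·12.8/20.3) · sin69.6°·cos11.6° / [1 − cos(58.0°)]
    = 2.522 · 0.9373·0.9796 / [1 − 0.5299]
    = 2.522 · 0.9181 / 0.4701
    = 4.93 m

H_c = 4.93 m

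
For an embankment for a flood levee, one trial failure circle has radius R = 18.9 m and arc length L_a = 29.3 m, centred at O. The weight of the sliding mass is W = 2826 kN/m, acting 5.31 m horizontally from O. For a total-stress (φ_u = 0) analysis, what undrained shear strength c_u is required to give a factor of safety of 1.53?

c_u = 41.5 kPa

FS = c_u·L_a·R / (W·d), so c_u = FS·W·d / (L_a·R).
c_u = 1.53·2826·5.31 / (29.30·18.9) = 22959.3 / 553.77 = 41.46 kPa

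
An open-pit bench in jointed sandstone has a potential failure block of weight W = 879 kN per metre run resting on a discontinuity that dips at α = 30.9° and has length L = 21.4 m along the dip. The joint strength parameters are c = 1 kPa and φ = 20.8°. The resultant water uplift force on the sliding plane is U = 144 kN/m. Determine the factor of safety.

Resolving the block weight along and normal to the plane and applying the Mohr–Coulomb strength on the joint:
N' = W cosα − U = 879·cos30.9° − 144 = 610.2 kN/m
Driving force T = W sinα = 879·sin30.9° = 451.4 kN/m
Resisting force R = c·L + N'·tanφ = 1·21.4 + 610.2·tan20.8° = 21.4 + 231.8 = 253.2 kN/m
FS = R / T = 253.2 / 451.4 = 0.561

FS = 0.56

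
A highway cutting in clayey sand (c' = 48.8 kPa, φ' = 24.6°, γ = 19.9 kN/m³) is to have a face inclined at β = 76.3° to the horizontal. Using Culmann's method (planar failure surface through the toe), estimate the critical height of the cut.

Culmann's analysis gives the critical failure plane at α_cr = (β + φ')/2 = (76.3 + 24.6)/2 = 50.5°, and the critical height
H_c = (4c'/γ) · sinβ cosφ' / [1 − cos(β − φ')]
    = (4·48.8/19.9) · sin76.3°·cos24.6° / [1 − cos(51.7°)]
    = 9.809 · 0.9715·0.9092 / [1 − 0.6198]
    = 9.809 · 0.8834 / 0.3802
    = 22.79 m

H_c = 22.79 m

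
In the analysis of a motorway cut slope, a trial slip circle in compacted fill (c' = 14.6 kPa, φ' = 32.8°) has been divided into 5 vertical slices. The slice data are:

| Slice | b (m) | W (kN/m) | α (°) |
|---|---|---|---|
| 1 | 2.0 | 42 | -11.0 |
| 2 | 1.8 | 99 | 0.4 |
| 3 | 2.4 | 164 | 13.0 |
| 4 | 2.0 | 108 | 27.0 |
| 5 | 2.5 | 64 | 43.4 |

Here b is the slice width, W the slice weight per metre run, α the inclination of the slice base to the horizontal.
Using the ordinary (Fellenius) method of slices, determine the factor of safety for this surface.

FS = 3.76

Ordinary method of slices: FS = Σ[c'·Δl_i + (W_i cosα_i)·tanφ'] / Σ W_i sinα_i, with Δl_i = b_i / cosα_i.
Slice 1: Δl = 2.0/cos(-11.0°) = 2.037 m; N'_1 = 42·cos(-11.0°) = 41.2; c'Δl = 29.75; W sinα = -8.0
Slice 2: Δl = 1.8/cos0.4° = 1.800 m; N'_2 = 99·cos0.4° = 99.0; c'Δl = 26.28; W sinα = 0.7
Slice 3: Δl = 2.4/cos13.0° = 2.463 m; N'_3 = 164·cos13.0° = 159.8; c'Δl = 35.96; W sinα = 36.9
Slice 4: Δl = 2.0/cos27.0° = 2.245 m; N'_4 = 108·cos27.0° = 96.2; c'Δl = 32.77; W sinα = 49.0
Slice 5: Δl = 2.5/cos43.4° = 3.441 m; N'_5 = 64·cos43.4° = 46.5; c'Δl = 50.24; W sinα = 44.0
Σc'Δl = 175.0 kN/m; ΣN' = 442.8 kN/m; ΣW sinα = 122.6 kN/m
Resisting = 175.0 + 442.8·tan32.8° = 175.0 + 285.3 = 460.3 kN/m
FS = 460.3 / 122.6 = 3.756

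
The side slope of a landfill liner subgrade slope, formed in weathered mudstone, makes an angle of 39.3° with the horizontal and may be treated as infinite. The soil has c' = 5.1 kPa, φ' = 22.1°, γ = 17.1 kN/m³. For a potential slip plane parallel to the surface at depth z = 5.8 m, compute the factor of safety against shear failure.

For an infinite slope with a slip plane parallel to the surface (no pore pressure): FS = [c' + γz cos²β tanφ'] / [γz sinβ cosβ].
γz = 17.1·5.8 = 99.18 kN/m²
Numerator = 5.1 + 99.18·cos²39.3°·tan22.1° = 5.1 + 99.18·0.5988·0.4061 = 29.217 kPa
Denominator = 99.18·sin39.3°·cos39.3° = 99.18·0.6334·0.7738 = 48.612 kPa
FS = 29.217 / 48.612 = 0.601

FS = 0.60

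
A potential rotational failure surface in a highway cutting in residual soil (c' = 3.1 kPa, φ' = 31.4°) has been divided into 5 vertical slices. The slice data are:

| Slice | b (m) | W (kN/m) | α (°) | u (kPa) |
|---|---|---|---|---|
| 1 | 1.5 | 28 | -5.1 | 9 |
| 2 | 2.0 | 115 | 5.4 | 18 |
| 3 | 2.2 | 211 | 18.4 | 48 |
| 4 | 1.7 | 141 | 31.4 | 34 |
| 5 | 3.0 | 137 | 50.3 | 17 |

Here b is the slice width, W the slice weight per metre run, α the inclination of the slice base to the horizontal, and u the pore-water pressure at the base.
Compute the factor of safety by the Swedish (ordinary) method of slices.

FS = 0.73

Ordinary method of slices: FS = Σ[c'·Δl_i + (W_i cosα_i − u_i·Δl_i)·tanφ'] / Σ W_i sinα_i, with Δl_i = b_i / cosα_i.
Slice 1: Δl = 1.5/cos(-5.1°) = 1.506 m; N'_1 = 28·cos(-5.1°) − 9·1.506 = 14.3; c'Δl = 4.67; W sinα = -2.5
Slice 2: Δl = 2.0/cos5.4° = 2.009 m; N'_2 = 115·cos5.4° − 18·2.009 = 78.3; c'Δl = 6.23; W sinα = 10.8
Slice 3: Δl = 2.2/cos18.4° = 2.319 m; N'_3 = 211·cos18.4° − 48·2.319 = 88.9; c'Δl = 7.19; W sinα = 66.6
Slice 4: Δl = 1.7/cos31.4° = 1.992 m; N'_4 = 141·cos31.4° − 34·1.992 = 52.6; c'Δl = 6.17; W sinα = 73.5
Slice 5: Δl = 3.0/cos50.3° = 4.697 m; N'_5 = 137·cos50.3° − 17·4.697 = 7.7; c'Δl = 14.56; W sinα = 105.4
Σc'Δl = 38.8 kN/m; ΣN' = 241.9 kN/m; ΣW sinα = 253.8 kN/m
Resisting = 38.8 + 241.9·tan31.4° = 38.8 + 147.7 = 186.5 kN/m
FS = 186.5 / 253.8 = 0.735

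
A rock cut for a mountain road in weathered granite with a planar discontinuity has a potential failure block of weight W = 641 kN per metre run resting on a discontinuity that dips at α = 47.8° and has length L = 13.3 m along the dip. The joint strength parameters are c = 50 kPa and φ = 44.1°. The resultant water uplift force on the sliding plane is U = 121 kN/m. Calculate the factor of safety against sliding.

FS = 2.03

Resolving the block weight along and normal to the plane and applying the Mohr–Coulomb strength on the joint:
N' = W cosα − U = 641·cos47.8° − 121 = 309.6 kN/m
Driving force T = W sinα = 641·sin47.8° = 474.9 kN/m
Resisting force R = c·L + N'·tanφ = 50·13.3 + 309.6·tan44.1° = 665.0 + 300.0 = 965.0 kN/m
FS = R / T = 965.0 / 474.9 = 2.032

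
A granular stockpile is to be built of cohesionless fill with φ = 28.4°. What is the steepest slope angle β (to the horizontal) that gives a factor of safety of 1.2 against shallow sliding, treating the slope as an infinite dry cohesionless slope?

β = 24.3°

For an infinite dry cohesionless slope FS = tanφ/tanβ, so tanβ = tanφ / FS.
tanβ = tan28.4° / 1.2 = 0.5407 / 1.2 = 0.4506
β = arctan(0.4506) = 24.26°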